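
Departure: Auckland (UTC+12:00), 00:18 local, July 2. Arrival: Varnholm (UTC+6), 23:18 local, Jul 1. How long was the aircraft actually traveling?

5 hours

Departure in UTC: 00:18 − 12:00 = 12:18 on Jul 1.
Arrival in UTC: 23:18 − 6:00 = 17:18 on Jul 1.
Elapsed = 17:18 − 12:18 = 5 hours.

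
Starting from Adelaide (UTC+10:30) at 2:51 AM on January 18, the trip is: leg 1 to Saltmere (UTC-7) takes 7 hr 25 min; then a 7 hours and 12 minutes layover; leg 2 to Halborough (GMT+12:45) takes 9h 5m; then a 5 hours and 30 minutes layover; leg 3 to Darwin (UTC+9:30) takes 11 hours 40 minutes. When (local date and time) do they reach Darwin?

6:43 PM on January 19

Convert departure to UTC: 2:51 AM − 10:30 = 4:21 PM UTC on Jan 17.
Add 7 hours and 25 minutes leg 1 → 11:46 PM UTC.
Add 7 hours and 12 minutes layover in Saltmere → 6:58 AM UTC (Jan 18).
Add 9 hours and 5 minutes leg 2 → 4:03 PM UTC.
Add 5 hours 30 minutes layover in Halborough → 9:33 PM UTC.
Add 11 hours 40 minutes leg 3 → 9:13 AM UTC (Jan 19).
Darwin is UTC+9:30, so local arrival = 9:13 AM + 9:30 = 6:43 PM on Jan 19.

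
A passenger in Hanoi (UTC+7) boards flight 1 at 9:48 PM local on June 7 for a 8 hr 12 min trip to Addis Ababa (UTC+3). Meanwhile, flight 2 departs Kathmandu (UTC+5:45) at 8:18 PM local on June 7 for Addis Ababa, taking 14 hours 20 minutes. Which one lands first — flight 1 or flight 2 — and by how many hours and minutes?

the first, by 5 hours 53 minutes

Flight 1 in UTC: 9:48 PM − 7:00 = 2:48 PM on Jun 7.
+8 hours 12 minutes → arrive 11:00 PM UTC on Jun 7.
Flight 2 in UTC: 8:18 PM − 5:45 = 2:33 PM on Jun 7.
+14 hours and 20 minutes → arrive 4:53 AM UTC on Jun 8.
Flight 1 lands earlier by 5 hours 53 minutes.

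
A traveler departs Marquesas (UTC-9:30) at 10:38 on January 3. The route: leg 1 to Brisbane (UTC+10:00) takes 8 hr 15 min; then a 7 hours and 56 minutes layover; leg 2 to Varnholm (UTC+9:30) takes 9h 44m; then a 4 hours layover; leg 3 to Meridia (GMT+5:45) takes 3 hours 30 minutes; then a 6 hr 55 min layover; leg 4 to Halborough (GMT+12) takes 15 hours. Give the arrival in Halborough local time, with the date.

15:28 on Jan 6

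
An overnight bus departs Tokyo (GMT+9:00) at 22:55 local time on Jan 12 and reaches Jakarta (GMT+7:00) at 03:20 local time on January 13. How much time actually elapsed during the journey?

6 hours 25 minutes

Departure in UTC: 22:55 − 9:00 = 13:55 on Jan 12.
Arrival in UTC: 03:20 − 7:00 = 20:20 on Jan 12.
Elapsed = 20:20 − 13:55 = 6 hours 25 minutes.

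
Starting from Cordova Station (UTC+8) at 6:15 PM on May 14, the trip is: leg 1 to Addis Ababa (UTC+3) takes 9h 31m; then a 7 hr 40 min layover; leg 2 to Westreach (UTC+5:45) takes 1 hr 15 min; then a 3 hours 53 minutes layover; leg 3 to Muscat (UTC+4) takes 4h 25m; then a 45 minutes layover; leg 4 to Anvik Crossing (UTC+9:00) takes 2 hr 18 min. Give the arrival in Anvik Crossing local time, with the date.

Convert departure to UTC: 6:15 PM − 8:00 = 10:15 AM UTC on May 14.
Add 9 hours and 31 minutes leg 1 → 7:46 PM UTC.
Add 7 hours 40 minutes layover in Addis Ababa → 3:26 AM UTC (May 15).
Add 1 hour 15 minutes leg 2 → 4:41 AM UTC.
Add 3 hours and 53 minutes layover in Westreach → 8:34 AM UTC.
Add 4 hours 25 minutes leg 3 → 12:59 PM UTC.
Add 45 minutes layover in Muscat → 1:44 PM UTC.
Add 2 hours and 18 minutes leg 4 → 4:02 PM UTC.
Anvik Crossing is UTC+9:00, so local arrival = 4:02 PM + 9:00 = 1:02 AM on May 16.

1:02 AM on May 16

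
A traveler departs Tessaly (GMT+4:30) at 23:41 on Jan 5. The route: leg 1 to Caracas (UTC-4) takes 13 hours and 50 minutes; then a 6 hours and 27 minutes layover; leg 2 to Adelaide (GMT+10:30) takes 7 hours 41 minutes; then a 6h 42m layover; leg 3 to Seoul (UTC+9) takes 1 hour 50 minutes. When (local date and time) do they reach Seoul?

16:41 on January 7

Convert departure to UTC: 23:41 − 4:30 = 19:11 UTC on Jan 5.
Add 13 hours and 50 minutes leg 1 → 09:01 UTC (Jan 6).
Add 6 hours 27 minutes layover in Caracas → 15:28 UTC.
Add 7 hours 41 minutes leg 2 → 23:09 UTC.
Add 6 hours and 42 minutes layover in Adelaide → 05:51 UTC (Jan 7).
Add 1 hour and 50 minutes leg 3 → 07:41 UTC.
Seoul is UTC+9:00, so local arrival = 07:41 + 9:00 = 16:41 on Jan 7.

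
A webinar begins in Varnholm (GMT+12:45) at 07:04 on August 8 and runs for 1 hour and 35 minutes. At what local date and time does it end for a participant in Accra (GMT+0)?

Accra is 12:45 behind Varnholm.
After 1 hour and 35 minutes it is 08:39 in Varnholm.
Shift by the zone difference: 08:39 − 12:45 = 19:54 on Aug 7 in Accra.

19:54 on August 7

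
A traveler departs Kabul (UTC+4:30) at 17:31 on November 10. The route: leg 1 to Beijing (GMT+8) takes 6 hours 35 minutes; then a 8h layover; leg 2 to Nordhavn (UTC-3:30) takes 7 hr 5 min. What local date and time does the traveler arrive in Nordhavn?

Convert departure to UTC: 17:31 − 4:30 = 13:01 UTC on Nov 10.
Add 6 hours 35 minutes leg 1 → 19:36 UTC.
Add 8 hours layover in Beijing → 03:36 UTC (Nov 11).
Add 7 hours and 5 minutes leg 2 → 10:41 UTC.
Nordhavn is UTC−3:30, so local arrival = 10:41 − 3:30 = 07:11 on Nov 11.

07:11 on November 11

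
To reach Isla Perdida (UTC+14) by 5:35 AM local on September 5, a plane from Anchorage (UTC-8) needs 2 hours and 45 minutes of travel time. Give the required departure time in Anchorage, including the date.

4:50 AM on September 4

Target arrival in UTC: 5:35 AM − 14:00 = 3:35 PM on Sep 4.
Subtract 2 hours 45 minutes → departure 12:50 PM UTC on Sep 4.
Anchorage is UTC−8:00: 12:50 PM − 8:00 = 4:50 AM on Sep 4.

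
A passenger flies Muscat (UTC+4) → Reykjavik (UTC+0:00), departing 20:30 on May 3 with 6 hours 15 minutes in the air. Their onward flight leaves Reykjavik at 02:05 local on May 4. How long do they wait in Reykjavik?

3 hours 20 minutes

Convert departure to UTC: 20:30 − 4:00 = 16:30 UTC on May 3.
Add 6 hours 15 minutes flight time → 22:45 UTC.
Reykjavik is UTC+0, so local arrival is the same: 22:45 on May 3.
Layover = 02:05 − 22:45 (+1 day) = 3 hours 20 minutes.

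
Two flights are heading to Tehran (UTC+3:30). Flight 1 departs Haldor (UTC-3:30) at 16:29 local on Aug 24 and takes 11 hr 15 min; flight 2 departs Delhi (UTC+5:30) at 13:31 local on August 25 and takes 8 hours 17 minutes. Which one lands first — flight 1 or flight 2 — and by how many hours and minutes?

Flight 1 in UTC: 16:29 + 3:30 = 19:59 on Aug 24.
+11 hours 15 minutes → arrive 07:14 UTC on Aug 25.
Flight 2 in UTC: 13:31 − 5:30 = 08:01 on Aug 25.
+8 hours and 17 minutes → arrive 16:18 UTC on Aug 25.
Flight 1 lands earlier by 9 hours 4 minutes.

the first, by 9 hours 4 minutes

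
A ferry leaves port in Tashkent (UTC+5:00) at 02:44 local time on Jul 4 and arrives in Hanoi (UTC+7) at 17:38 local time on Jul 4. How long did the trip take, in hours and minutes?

12 hours 54 minutes

Departure in UTC: 02:44 − 5:00 = 21:44 on Jul 3.
Arrival in UTC: 17:38 − 7:00 = 10:38 on Jul 4.
Elapsed = 10:38 − 21:44 (+1 day) = 12 hours 54 minutes.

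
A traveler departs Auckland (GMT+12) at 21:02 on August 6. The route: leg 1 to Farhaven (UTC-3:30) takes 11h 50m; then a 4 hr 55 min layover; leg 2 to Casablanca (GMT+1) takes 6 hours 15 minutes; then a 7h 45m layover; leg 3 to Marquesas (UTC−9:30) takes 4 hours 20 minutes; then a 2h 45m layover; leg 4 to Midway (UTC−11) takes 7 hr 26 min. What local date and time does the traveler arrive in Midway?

Convert departure to UTC: 21:02 − 12:00 = 09:02 UTC on Aug 6.
Add 11 hours 50 minutes leg 1 → 20:52 UTC.
Add 4 hours and 55 minutes layover in Farhaven → 01:47 UTC (Aug 7).
Add 6 hours 15 minutes leg 2 → 08:02 UTC.
Add 7 hours and 45 minutes layover in Casablanca → 15:47 UTC.
Add 4 hours 20 minutes leg 3 → 20:07 UTC.
Add 2 hours and 45 minutes layover in Marquesas → 22:52 UTC.
Add 7 hours and 26 minutes leg 4 → 06:18 UTC (Aug 8).
Midway is UTC−11:00, so local arrival = 06:18 − 11:00 = 19:18 on Aug 7.

19:18 on Aug 7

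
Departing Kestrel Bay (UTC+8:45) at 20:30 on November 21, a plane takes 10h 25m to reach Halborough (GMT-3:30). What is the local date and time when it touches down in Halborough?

18:40 on November 21

Convert departure to UTC: 20:30 − 8:45 = 11:45 UTC on Nov 21.
Add 10 hours 25 minutes travel time → 22:10 UTC.
Halborough is UTC−3:30, so local arrival = 22:10 − 3:30 = 18:40 on Nov 21.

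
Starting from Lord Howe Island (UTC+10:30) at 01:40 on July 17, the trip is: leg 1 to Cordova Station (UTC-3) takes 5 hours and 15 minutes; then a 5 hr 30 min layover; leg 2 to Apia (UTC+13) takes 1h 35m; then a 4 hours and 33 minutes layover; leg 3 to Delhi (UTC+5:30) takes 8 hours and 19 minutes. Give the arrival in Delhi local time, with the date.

21:52 on Jul 17

Convert departure to UTC: 01:40 − 10:30 = 15:10 UTC on Jul 16.
Add 5 hours 15 minutes leg 1 → 20:25 UTC.
Add 5 hours 30 minutes layover in Cordova Station → 01:55 UTC (Jul 17).
Add 1 hour and 35 minutes leg 2 → 03:30 UTC.
Add 4 hours 33 minutes layover in Apia → 08:03 UTC.
Add 8 hours 19 minutes leg 3 → 16:22 UTC.
Delhi is UTC+5:30, so local arrival = 16:22 + 5:30 = 21:52 on Jul 17.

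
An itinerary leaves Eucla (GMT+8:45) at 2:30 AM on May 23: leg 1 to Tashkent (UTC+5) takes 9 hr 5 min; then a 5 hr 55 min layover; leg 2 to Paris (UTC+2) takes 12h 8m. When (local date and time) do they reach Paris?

10:53 PM on May 23

Convert departure to UTC: 2:30 AM − 8:45 = 5:45 PM UTC on May 22.
Add 9 hours 5 minutes leg 1 → 2:50 AM UTC (May 23).
Add 5 hours 55 minutes layover in Tashkent → 8:45 AM UTC.
Add 12 hours 8 minutes leg 2 → 8:53 PM UTC.
Paris is UTC+2:00, so local arrival = 8:53 PM + 2:00 = 10:53 PM on May 23.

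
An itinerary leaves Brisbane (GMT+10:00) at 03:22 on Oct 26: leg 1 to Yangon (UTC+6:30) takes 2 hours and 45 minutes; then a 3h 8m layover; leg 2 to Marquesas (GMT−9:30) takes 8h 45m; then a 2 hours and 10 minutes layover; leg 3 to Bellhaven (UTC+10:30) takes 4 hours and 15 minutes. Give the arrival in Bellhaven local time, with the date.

Convert departure to UTC: 03:22 − 10:00 = 17:22 UTC on Oct 25.
Add 2 hours 45 minutes leg 1 → 20:07 UTC.
Add 3 hours and 8 minutes layover in Yangon → 23:15 UTC.
Add 8 hours 45 minutes leg 2 → 08:00 UTC (Oct 26).
Add 2 hours 10 minutes layover in Marquesas → 10:10 UTC.
Add 4 hours and 15 minutes leg 3 → 14:25 UTC.
Bellhaven is UTC+10:30, so local arrival = 14:25 + 10:30 = 00:55 on Oct 27.

00:55 on Oct 27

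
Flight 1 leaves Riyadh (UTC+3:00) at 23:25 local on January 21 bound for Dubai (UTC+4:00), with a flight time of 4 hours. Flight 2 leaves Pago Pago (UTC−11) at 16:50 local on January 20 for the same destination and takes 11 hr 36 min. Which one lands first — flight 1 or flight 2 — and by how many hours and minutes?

Flight 1 in UTC: 23:25 − 3:00 = 20:25 on Jan 21.
+4 hours → arrive 00:25 UTC on Jan 22.
Flight 2 in UTC: 16:50 + 11:00 = 03:50 on Jan 21.
+11 hours and 36 minutes → arrive 15:26 UTC on Jan 21.
Flight 2 lands earlier by 8 hours 59 minutes.

the second, by 8 hours 59 minutes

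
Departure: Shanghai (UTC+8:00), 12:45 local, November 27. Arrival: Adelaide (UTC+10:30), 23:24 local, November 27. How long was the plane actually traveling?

8 hours 9 minutes

Departure in UTC: 12:45 − 8:00 = 04:45 on Nov 27.
Arrival in UTC: 23:24 − 10:30 = 12:54 on Nov 27.
Elapsed = 12:54 − 04:45 = 8 hours 9 minutes.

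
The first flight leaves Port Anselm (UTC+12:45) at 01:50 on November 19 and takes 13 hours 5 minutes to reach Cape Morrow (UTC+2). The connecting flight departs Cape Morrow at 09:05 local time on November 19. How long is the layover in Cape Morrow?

4 hours 55 minutes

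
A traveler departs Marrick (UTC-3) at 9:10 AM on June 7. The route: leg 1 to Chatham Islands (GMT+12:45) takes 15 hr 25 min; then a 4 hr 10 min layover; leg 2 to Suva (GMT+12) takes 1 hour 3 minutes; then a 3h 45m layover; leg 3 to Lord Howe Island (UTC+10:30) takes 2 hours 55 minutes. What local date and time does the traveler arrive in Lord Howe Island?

1:58 AM on June 9

Convert departure to UTC: 9:10 AM + 3:00 = 12:10 PM UTC on Jun 7.
Add 15 hours and 25 minutes leg 1 → 3:35 AM UTC (Jun 8).
Add 4 hours 10 minutes layover in Chatham Islands → 7:45 AM UTC.
Add 1 hour and 3 minutes leg 2 → 8:48 AM UTC.
Add 3 hours and 45 minutes layover in Suva → 12:33 PM UTC.
Add 2 hours 55 minutes leg 3 → 3:28 PM UTC.
Lord Howe Island is UTC+10:30, so local arrival = 3:28 PM + 10:30 = 1:58 AM on Jun 9.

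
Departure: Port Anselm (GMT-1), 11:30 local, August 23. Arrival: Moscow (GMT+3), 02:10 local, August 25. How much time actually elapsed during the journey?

34 hours 40 minutes

Departure in UTC: 11:30 + 1:00 = 12:30 on Aug 23.
Arrival in UTC: 02:10 − 3:00 = 23:10 on Aug 24.
Elapsed = 23:10 − 12:30 (+1 day) = 34 hours 40 minutes.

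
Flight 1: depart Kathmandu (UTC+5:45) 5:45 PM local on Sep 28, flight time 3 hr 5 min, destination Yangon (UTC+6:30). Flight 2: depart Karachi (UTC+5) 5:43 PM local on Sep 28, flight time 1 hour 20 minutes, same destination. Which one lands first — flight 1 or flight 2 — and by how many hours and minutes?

Flight 1 in UTC: 5:45 PM − 5:45 = 12:00 PM on Sep 28.
+3 hours and 5 minutes → arrive 3:05 PM UTC on Sep 28.
Flight 2 in UTC: 5:43 PM − 5:00 = 12:43 PM on Sep 28.
+1 hour and 20 minutes → arrive 2:03 PM UTC on Sep 28.
Flight 2 lands earlier by 1 hour 2 minutes.

the second, by 1 hour 2 minutes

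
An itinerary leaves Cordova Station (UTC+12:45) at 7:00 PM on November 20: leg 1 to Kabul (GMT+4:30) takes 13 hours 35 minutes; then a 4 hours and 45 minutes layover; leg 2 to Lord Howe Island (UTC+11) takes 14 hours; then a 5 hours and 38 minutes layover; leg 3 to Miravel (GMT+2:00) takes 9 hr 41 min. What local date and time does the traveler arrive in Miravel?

Convert departure to UTC: 7:00 PM − 12:45 = 6:15 AM UTC on Nov 20.
Add 13 hours and 35 minutes leg 1 → 7:50 PM UTC.
Add 4 hours 45 minutes layover in Kabul → 12:35 AM UTC (Nov 21).
Add 14 hours leg 2 → 2:35 PM UTC.
Add 5 hours 38 minutes layover in Lord Howe Island → 8:13 PM UTC.
Add 9 hours 41 minutes leg 3 → 5:54 AM UTC (Nov 22).
Miravel is UTC+2:00, so local arrival = 5:54 AM + 2:00 = 7:54 AM on Nov 22.

7:54 AM on Nov 22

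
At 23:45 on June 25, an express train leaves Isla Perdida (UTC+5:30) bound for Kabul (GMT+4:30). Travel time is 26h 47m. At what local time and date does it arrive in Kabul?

01:32 on Jun 27

Kabul is 1:00 behind Isla Perdida.
After 26 hours 47 minutes it is 02:32 (Jun 27) in Isla Perdida.
Shift by the zone difference: 02:32 − 1:00 = 01:32 on Jun 27 in Kabul.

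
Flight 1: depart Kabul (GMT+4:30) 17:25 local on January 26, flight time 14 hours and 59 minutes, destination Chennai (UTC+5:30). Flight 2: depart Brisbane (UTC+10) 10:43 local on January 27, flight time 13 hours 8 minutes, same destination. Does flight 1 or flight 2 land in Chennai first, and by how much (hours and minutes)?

the first, by 9 hours 57 minutes

Flight 1 in UTC: 17:25 − 4:30 = 12:55 on Jan 26.
+14 hours and 59 minutes → arrive 03:54 UTC on Jan 27.
Flight 2 in UTC: 10:43 − 10:00 = 00:43 on Jan 27.
+13 hours and 8 minutes → arrive 13:51 UTC on Jan 27.
Flight 1 lands earlier by 9 hours 57 minutes.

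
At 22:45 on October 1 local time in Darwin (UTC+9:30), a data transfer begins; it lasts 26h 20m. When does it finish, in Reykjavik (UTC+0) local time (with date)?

15:35 on October 2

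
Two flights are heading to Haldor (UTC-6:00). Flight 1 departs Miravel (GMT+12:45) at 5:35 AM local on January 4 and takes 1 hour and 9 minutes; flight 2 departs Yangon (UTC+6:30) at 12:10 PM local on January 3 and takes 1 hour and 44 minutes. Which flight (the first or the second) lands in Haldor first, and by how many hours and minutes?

Flight 1 in UTC: 5:35 AM − 12:45 = 4:50 PM on Jan 3.
+1 hour 9 minutes → arrive 5:59 PM UTC on Jan 3.
Flight 2 in UTC: 12:10 PM − 6:30 = 5:40 AM on Jan 3.
+1 hour 44 minutes → arrive 7:24 AM UTC on Jan 3.
Flight 2 lands earlier by 10 hours 35 minutes.

the second, by 10 hours 35 minutes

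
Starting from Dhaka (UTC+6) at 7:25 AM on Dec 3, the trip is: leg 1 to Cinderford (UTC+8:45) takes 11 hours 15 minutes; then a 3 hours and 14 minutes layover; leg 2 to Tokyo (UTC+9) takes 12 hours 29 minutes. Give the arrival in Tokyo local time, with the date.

Convert departure to UTC: 7:25 AM − 6:00 = 1:25 AM UTC on Dec 3.
Add 11 hours 15 minutes leg 1 → 12:40 PM UTC.
Add 3 hours and 14 minutes layover in Cinderford → 3:54 PM UTC.
Add 12 hours and 29 minutes leg 2 → 4:23 AM UTC (Dec 4).
Tokyo is UTC+9:00, so local arrival = 4:23 AM + 9:00 = 1:23 PM on Dec 4.

1:23 PM on December 4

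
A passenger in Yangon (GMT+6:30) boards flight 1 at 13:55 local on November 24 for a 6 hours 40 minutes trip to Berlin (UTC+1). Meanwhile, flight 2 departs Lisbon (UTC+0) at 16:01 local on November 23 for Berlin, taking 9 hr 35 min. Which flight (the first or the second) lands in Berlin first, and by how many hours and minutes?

the second, by 12 hours 29 minutes

Flight 1 in UTC: 13:55 − 6:30 = 07:25 on Nov 24.
+6 hours 40 minutes → arrive 14:05 UTC on Nov 24.
Flight 2 departs at 16:01 UTC (Nov 23).
+9 hours and 35 minutes → arrive 01:36 UTC on Nov 24.
Flight 2 lands earlier by 12 hours 29 minutes.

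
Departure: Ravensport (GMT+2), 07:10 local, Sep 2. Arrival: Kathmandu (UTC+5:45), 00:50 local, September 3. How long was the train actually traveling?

Departure in UTC: 07:10 − 2:00 = 05:10 on Sep 2.
Arrival in UTC: 00:50 − 5:45 = 19:05 on Sep 2.
Elapsed = 19:05 − 05:10 = 13 hours 55 minutes.

13 hours 55 minutes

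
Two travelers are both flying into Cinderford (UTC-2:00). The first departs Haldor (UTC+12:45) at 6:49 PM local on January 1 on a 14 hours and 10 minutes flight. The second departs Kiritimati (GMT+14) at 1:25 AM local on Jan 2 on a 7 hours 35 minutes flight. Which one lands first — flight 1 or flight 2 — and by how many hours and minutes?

the second, by 1 hour 14 minutes

Flight 1 in UTC: 6:49 PM − 12:45 = 6:04 AM on Jan 1.
+14 hours 10 minutes → arrive 8:14 PM UTC on Jan 1.
Flight 2 in UTC: 1:25 AM − 14:00 = 11:25 AM on Jan 1.
+7 hours and 35 minutes → arrive 7:00 PM UTC on Jan 1.
Flight 2 lands earlier by 1 hour 14 minutes.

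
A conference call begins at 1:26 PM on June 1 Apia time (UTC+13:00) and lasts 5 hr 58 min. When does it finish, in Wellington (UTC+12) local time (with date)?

6:24 PM on Jun 1

Convert start to UTC: 1:26 PM − 13:00 = 12:26 AM UTC on Jun 1.
Add 5 hours and 58 minutes duration → 6:24 AM UTC.
Wellington is UTC+12:00, so local end time = 6:24 AM + 12:00 = 6:24 PM on Jun 1.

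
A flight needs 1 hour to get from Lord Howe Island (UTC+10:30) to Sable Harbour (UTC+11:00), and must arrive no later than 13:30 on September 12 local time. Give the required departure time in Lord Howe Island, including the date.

12:00 on Sep 12

Target arrival in UTC: 13:30 − 11:00 = 02:30 on Sep 12.
Subtract 1 hour → departure 01:30 UTC on Sep 12.
Lord Howe Island is UTC+10:30: 01:30 + 10:30 = 12:00 on Sep 12.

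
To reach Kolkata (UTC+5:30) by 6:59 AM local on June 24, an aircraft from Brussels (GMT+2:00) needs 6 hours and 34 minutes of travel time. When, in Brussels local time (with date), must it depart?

8:55 PM on June 23

Target arrival in UTC: 6:59 AM − 5:30 = 1:29 AM on Jun 24.
Subtract 6 hours 34 minutes → departure 6:55 PM UTC on Jun 23.
Brussels is UTC+2:00: 6:55 PM + 2:00 = 8:55 PM on Jun 23.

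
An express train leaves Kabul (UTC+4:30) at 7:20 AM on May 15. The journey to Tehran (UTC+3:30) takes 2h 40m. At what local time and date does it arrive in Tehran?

9:00 AM on May 15

Tehran is 1:00 behind Kabul.
After 2 hours and 40 minutes it is 10:00 AM in Kabul.
Shift by the zone difference: 10:00 AM − 1:00 = 9:00 AM on May 15 in Tehran.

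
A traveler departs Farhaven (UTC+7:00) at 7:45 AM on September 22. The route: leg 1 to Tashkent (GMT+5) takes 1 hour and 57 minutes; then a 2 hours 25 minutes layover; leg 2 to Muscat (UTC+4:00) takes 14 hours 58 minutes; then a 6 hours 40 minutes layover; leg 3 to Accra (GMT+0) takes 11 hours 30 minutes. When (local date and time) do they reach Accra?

2:15 PM on September 23

Convert departure to UTC: 7:45 AM − 7:00 = 12:45 AM UTC on Sep 22.
Add 1 hour 57 minutes leg 1 → 2:42 AM UTC.
Add 2 hours 25 minutes layover in Tashkent → 5:07 AM UTC.
Add 14 hours and 58 minutes leg 2 → 8:05 PM UTC.
Add 6 hours and 40 minutes layover in Muscat → 2:45 AM UTC (Sep 23).
Add 11 hours and 30 minutes leg 3 → 2:15 PM UTC.
Accra is UTC+0, so local arrival is the same: 2:15 PM on Sep 23.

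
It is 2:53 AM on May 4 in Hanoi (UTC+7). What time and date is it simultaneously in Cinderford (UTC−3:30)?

Cinderford is 10:30 behind Hanoi.
Shift by the zone difference: 2:53 AM − 10:30 = 4:23 PM on May 3 in Cinderford.

4:23 PM on May 3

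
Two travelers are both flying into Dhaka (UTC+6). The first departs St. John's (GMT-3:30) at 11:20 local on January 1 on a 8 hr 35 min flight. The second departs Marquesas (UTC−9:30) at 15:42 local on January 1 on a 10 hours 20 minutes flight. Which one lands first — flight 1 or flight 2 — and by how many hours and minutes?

the first, by 12 hours 7 minutes

Flight 1 in UTC: 11:20 + 3:30 = 14:50 on Jan 1.
+8 hours and 35 minutes → arrive 23:25 UTC on Jan 1.
Flight 2 in UTC: 15:42 + 9:30 = 01:12 on Jan 2.
+10 hours 20 minutes → arrive 11:32 UTC on Jan 2.
Flight 1 lands earlier by 12 hours 7 minutes.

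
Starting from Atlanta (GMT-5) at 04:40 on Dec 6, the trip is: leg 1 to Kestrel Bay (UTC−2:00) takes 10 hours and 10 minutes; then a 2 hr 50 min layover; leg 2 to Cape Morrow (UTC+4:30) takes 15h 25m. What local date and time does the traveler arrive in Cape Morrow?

Convert departure to UTC: 04:40 + 5:00 = 09:40 UTC on Dec 6.
Add 10 hours 10 minutes leg 1 → 19:50 UTC.
Add 2 hours and 50 minutes layover in Kestrel Bay → 22:40 UTC.
Add 15 hours and 25 minutes leg 2 → 14:05 UTC (Dec 7).
Cape Morrow is UTC+4:30, so local arrival = 14:05 + 4:30 = 18:35 on Dec 7.

18:35 on December 7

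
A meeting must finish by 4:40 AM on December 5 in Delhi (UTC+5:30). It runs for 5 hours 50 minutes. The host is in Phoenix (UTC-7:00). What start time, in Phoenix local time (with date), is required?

Target end time in UTC: 4:40 AM − 5:30 = 11:10 PM on Dec 4.
Subtract 5 hours and 50 minutes → start 5:20 PM UTC on Dec 4.
Phoenix is UTC−7:00: 5:20 PM − 7:00 = 10:20 AM on Dec 4.

10:20 AM on December 4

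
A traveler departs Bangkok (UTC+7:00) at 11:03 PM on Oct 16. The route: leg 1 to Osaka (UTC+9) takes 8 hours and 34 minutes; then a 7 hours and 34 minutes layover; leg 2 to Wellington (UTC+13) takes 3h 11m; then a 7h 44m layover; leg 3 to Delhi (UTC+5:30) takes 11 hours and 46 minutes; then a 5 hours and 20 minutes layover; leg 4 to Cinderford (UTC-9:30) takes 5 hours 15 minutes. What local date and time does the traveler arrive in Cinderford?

7:57 AM on October 18

Convert departure to UTC: 11:03 PM − 7:00 = 4:03 PM UTC on Oct 16.
Add 8 hours and 34 minutes leg 1 → 12:37 AM UTC (Oct 17).
Add 7 hours 34 minutes layover in Osaka → 8:11 AM UTC.
Add 3 hours and 11 minutes leg 2 → 11:22 AM UTC.
Add 7 hours and 44 minutes layover in Wellington → 7:06 PM UTC.
Add 11 hours and 46 minutes leg 3 → 6:52 AM UTC (Oct 18).
Add 5 hours and 20 minutes layover in Delhi → 12:12 PM UTC.
Add 5 hours 15 minutes leg 4 → 5:27 PM UTC.
Cinderford is UTC−9:30, so local arrival = 5:27 PM − 9:30 = 7:57 AM on Oct 18.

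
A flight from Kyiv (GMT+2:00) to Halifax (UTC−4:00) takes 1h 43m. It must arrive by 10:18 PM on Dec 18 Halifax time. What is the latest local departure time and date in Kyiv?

2:35 AM on Dec 19

Target arrival in UTC: 10:18 PM + 4:00 = 2:18 AM on Dec 19.
Subtract 1 hour 43 minutes → departure 12:35 AM UTC on Dec 19.
Kyiv is UTC+2:00: 12:35 AM + 2:00 = 2:35 AM on Dec 19.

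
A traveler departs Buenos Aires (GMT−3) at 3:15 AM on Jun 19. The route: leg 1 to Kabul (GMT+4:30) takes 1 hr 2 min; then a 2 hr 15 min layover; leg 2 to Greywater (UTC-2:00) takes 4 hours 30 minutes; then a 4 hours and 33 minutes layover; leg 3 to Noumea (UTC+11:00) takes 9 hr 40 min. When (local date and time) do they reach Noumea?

Convert departure to UTC: 3:15 AM + 3:00 = 6:15 AM UTC on Jun 19.
Add 1 hour 2 minutes leg 1 → 7:17 AM UTC.
Add 2 hours and 15 minutes layover in Kabul → 9:32 AM UTC.
Add 4 hours and 30 minutes leg 2 → 2:02 PM UTC.
Add 4 hours and 33 minutes layover in Greywater → 6:35 PM UTC.
Add 9 hours and 40 minutes leg 3 → 4:15 AM UTC (Jun 20).
Noumea is UTC+11:00, so local arrival = 4:15 AM + 11:00 = 3:15 PM on Jun 20.

3:15 PM on June 20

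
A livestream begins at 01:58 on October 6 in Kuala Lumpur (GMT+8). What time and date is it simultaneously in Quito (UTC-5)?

In UTC: 01:58 − 8:00 = 17:58 on Oct 5.
Quito is UTC−5:00: 17:58 − 5:00 = 12:58 on Oct 5.

12:58 on Oct 5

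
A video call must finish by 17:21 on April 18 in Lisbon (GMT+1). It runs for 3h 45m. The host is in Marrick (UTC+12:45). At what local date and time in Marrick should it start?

Target end time in UTC: 17:21 − 1:00 = 16:21 on Apr 18.
Subtract 3 hours 45 minutes → start 12:36 UTC on Apr 18.
Marrick is UTC+12:45: 12:36 + 12:45 = 01:21 on Apr 19.

01:21 on April 19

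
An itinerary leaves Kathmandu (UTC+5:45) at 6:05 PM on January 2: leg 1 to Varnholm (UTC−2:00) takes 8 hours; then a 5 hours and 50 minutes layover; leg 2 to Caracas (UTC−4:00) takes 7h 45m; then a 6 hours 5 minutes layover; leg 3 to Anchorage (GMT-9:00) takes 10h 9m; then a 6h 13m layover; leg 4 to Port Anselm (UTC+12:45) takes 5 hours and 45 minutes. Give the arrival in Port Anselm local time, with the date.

Convert departure to UTC: 6:05 PM − 5:45 = 12:20 PM UTC on Jan 2.
Add 8 hours leg 1 → 8:20 PM UTC.
Add 5 hours 50 minutes layover in Varnholm → 2:10 AM UTC (Jan 3).
Add 7 hours 45 minutes leg 2 → 9:55 AM UTC.
Add 6 hours 5 minutes layover in Caracas → 4:00 PM UTC.
Add 10 hours 9 minutes leg 3 → 2:09 AM UTC (Jan 4).
Add 6 hours and 13 minutes layover in Anchorage → 8:22 AM UTC.
Add 5 hours and 45 minutes leg 4 → 2:07 PM UTC.
Port Anselm is UTC+12:45, so local arrival = 2:07 PM + 12:45 = 2:52 AM on Jan 5.

2:52 AM on January 5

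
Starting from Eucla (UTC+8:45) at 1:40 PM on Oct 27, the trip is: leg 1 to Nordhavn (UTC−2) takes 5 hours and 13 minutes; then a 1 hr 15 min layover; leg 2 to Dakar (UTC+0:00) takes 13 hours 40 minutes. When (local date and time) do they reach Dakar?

1:03 AM on October 28

Convert departure to UTC: 1:40 PM − 8:45 = 4:55 AM UTC on Oct 27.
Add 5 hours and 13 minutes leg 1 → 10:08 AM UTC.
Add 1 hour 15 minutes layover in Nordhavn → 11:23 AM UTC.
Add 13 hours and 40 minutes leg 2 → 1:03 AM UTC (Oct 28).
Dakar is UTC+0, so local arrival is the same: 1:03 AM on Oct 28.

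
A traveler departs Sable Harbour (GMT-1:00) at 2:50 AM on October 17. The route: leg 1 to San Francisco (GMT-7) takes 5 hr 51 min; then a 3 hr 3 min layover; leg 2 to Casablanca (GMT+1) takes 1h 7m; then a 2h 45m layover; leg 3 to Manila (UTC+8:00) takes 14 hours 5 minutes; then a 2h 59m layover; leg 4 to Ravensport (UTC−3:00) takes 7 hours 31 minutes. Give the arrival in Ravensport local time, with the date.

2:11 PM on October 18

Convert departure to UTC: 2:50 AM + 1:00 = 3:50 AM UTC on Oct 17.
Add 5 hours 51 minutes leg 1 → 9:41 AM UTC.
Add 3 hours and 3 minutes layover in San Francisco → 12:44 PM UTC.
Add 1 hour 7 minutes leg 2 → 1:51 PM UTC.
Add 2 hours 45 minutes layover in Casablanca → 4:36 PM UTC.
Add 14 hours 5 minutes leg 3 → 6:41 AM UTC (Oct 18).
Add 2 hours 59 minutes layover in Manila → 9:40 AM UTC.
Add 7 hours and 31 minutes leg 4 → 5:11 PM UTC.
Ravensport is UTC−3:00, so local arrival = 5:11 PM − 3:00 = 2:11 PM on Oct 18.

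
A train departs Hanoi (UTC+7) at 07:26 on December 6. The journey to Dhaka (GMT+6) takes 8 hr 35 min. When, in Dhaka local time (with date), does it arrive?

Dhaka is 1:00 behind Hanoi.
After 8 hours and 35 minutes it is 16:01 in Hanoi.
Shift by the zone difference: 16:01 − 1:00 = 15:01 on Dec 6 in Dhaka.

15:01 on Dec 6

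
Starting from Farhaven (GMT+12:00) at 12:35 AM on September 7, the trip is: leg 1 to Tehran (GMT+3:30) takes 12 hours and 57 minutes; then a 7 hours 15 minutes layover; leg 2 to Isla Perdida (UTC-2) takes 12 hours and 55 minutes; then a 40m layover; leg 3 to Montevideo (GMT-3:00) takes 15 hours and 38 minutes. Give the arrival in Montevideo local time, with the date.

11:00 AM on Sep 8

Convert departure to UTC: 12:35 AM − 12:00 = 12:35 PM UTC on Sep 6.
Add 12 hours 57 minutes leg 1 → 1:32 AM UTC (Sep 7).
Add 7 hours 15 minutes layover in Tehran → 8:47 AM UTC.
Add 12 hours and 55 minutes leg 2 → 9:42 PM UTC.
Add 40 minutes layover in Isla Perdida → 10:22 PM UTC.
Add 15 hours 38 minutes leg 3 → 2:00 PM UTC (Sep 8).
Montevideo is UTC−3:00, so local arrival = 2:00 PM − 3:00 = 11:00 AM on Sep 8.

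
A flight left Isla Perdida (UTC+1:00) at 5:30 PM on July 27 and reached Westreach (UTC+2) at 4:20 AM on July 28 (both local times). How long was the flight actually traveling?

Departure in UTC: 5:30 PM − 1:00 = 4:30 PM on Jul 27.
Arrival in UTC: 4:20 AM − 2:00 = 2:20 AM on Jul 28.
Elapsed = 2:20 AM − 4:30 PM (+1 day) = 9 hours 50 minutes.

9 hours 50 minutes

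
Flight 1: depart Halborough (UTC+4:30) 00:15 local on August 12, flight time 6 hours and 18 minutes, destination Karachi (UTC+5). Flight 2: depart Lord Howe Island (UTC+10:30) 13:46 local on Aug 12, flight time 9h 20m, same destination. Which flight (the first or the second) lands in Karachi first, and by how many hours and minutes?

the first, by 10 hours 33 minutes

Flight 1 in UTC: 00:15 − 4:30 = 19:45 on Aug 11.
+6 hours and 18 minutes → arrive 02:03 UTC on Aug 12.
Flight 2 in UTC: 13:46 − 10:30 = 03:16 on Aug 12.
+9 hours 20 minutes → arrive 12:36 UTC on Aug 12.
Flight 1 lands earlier by 10 hours 33 minutes.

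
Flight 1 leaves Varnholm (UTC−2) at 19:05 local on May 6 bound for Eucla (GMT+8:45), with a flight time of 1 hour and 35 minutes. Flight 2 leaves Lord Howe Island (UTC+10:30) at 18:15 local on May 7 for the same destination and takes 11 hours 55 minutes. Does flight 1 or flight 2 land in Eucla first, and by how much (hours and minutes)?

Flight 1 in UTC: 19:05 + 2:00 = 21:05 on May 6.
+1 hour and 35 minutes → arrive 22:40 UTC on May 6.
Flight 2 in UTC: 18:15 − 10:30 = 07:45 on May 7.
+11 hours 55 minutes → arrive 19:40 UTC on May 7.
Flight 1 lands earlier by 21 hours.

the first, by 21 hours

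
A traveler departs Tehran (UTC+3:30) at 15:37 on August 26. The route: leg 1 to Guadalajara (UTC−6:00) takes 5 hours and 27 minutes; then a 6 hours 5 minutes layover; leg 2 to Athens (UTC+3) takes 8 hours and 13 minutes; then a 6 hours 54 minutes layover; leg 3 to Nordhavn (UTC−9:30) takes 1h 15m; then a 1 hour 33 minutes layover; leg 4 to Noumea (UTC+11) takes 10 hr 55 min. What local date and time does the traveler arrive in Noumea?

Convert departure to UTC: 15:37 − 3:30 = 12:07 UTC on Aug 26.
Add 5 hours 27 minutes leg 1 → 17:34 UTC.
Add 6 hours 5 minutes layover in Guadalajara → 23:39 UTC.
Add 8 hours and 13 minutes leg 2 → 07:52 UTC (Aug 27).
Add 6 hours 54 minutes layover in Athens → 14:46 UTC.
Add 1 hour 15 minutes leg 3 → 16:01 UTC.
Add 1 hour and 33 minutes layover in Nordhavn → 17:34 UTC.
Add 10 hours 55 minutes leg 4 → 04:29 UTC (Aug 28).
Noumea is UTC+11:00, so local arrival = 04:29 + 11:00 = 15:29 on Aug 28.

15:29 on Aug 28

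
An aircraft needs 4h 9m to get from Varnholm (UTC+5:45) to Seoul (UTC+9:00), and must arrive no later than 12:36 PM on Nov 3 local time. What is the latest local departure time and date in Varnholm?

Target arrival in UTC: 12:36 PM − 9:00 = 3:36 AM on Nov 3.
Subtract 4 hours and 9 minutes → departure 11:27 PM UTC on Nov 2.
Varnholm is UTC+5:45: 11:27 PM + 5:45 = 5:12 AM on Nov 3.

5:12 AM on November 3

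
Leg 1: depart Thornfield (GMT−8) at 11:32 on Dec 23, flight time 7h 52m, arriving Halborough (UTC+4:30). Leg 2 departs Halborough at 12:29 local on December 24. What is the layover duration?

4 hours 35 minutes

Convert departure to UTC: 11:32 + 8:00 = 19:32 UTC on Dec 23.
Add 7 hours and 52 minutes flight time → 03:24 UTC (Dec 24).
Halborough is UTC+4:30, so local arrival = 03:24 + 4:30 = 07:54 on Dec 24.
Layover = 12:29 − 07:54 = 4 hours 35 minutes.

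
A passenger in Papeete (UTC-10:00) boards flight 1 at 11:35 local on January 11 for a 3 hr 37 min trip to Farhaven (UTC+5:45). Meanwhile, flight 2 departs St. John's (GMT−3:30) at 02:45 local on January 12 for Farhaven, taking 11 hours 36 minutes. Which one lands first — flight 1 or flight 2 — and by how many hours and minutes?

Flight 1 in UTC: 11:35 + 10:00 = 21:35 on Jan 11.
+3 hours and 37 minutes → arrive 01:12 UTC on Jan 12.
Flight 2 in UTC: 02:45 + 3:30 = 06:15 on Jan 12.
+11 hours and 36 minutes → arrive 17:51 UTC on Jan 12.
Flight 1 lands earlier by 16 hours 39 minutes.

the first, by 16 hours 39 minutes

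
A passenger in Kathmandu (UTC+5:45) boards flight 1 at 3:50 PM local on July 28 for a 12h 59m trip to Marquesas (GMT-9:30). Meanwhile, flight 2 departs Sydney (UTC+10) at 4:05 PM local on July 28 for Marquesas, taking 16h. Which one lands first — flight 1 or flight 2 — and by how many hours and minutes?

the second, by 59 minutes

Flight 1 in UTC: 3:50 PM − 5:45 = 10:05 AM on Jul 28.
+12 hours and 59 minutes → arrive 11:04 PM UTC on Jul 28.
Flight 2 in UTC: 4:05 PM − 10:00 = 6:05 AM on Jul 28.
+16 hours → arrive 10:05 PM UTC on Jul 28.
Flight 2 lands earlier by 59 minutes.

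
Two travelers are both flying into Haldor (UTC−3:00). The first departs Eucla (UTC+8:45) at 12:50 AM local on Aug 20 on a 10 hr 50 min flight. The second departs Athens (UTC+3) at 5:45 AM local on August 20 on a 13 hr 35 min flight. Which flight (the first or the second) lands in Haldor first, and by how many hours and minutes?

Flight 1 in UTC: 12:50 AM − 8:45 = 4:05 PM on Aug 19.
+10 hours 50 minutes → arrive 2:55 AM UTC on Aug 20.
Flight 2 in UTC: 5:45 AM − 3:00 = 2:45 AM on Aug 20.
+13 hours 35 minutes → arrive 4:20 PM UTC on Aug 20.
Flight 1 lands earlier by 13 hours 25 minutes.

the first, by 13 hours 25 minutes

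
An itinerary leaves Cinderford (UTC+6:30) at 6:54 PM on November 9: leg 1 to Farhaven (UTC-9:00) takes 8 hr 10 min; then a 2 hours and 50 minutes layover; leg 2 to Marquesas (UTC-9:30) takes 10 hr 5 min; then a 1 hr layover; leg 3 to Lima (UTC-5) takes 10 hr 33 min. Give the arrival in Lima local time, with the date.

4:02 PM on Nov 10

Convert departure to UTC: 6:54 PM − 6:30 = 12:24 PM UTC on Nov 9.
Add 8 hours 10 minutes leg 1 → 8:34 PM UTC.
Add 2 hours 50 minutes layover in Farhaven → 11:24 PM UTC.
Add 10 hours and 5 minutes leg 2 → 9:29 AM UTC (Nov 10).
Add 1 hour layover in Marquesas → 10:29 AM UTC.
Add 10 hours 33 minutes leg 3 → 9:02 PM UTC.
Lima is UTC−5:00, so local arrival = 9:02 PM − 5:00 = 4:02 PM on Nov 10.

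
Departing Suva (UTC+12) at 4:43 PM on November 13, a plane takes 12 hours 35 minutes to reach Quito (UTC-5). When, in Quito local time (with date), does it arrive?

12:18 PM on November 13

Convert departure to UTC: 4:43 PM − 12:00 = 4:43 AM UTC on Nov 13.
Add 12 hours 35 minutes travel time → 5:18 PM UTC.
Quito is UTC−5:00, so local arrival = 5:18 PM − 5:00 = 12:18 PM on Nov 13.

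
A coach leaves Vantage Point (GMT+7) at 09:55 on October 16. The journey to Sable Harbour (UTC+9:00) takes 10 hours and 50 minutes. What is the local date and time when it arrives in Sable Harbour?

22:45 on Oct 16

Sable Harbour is 2:00 ahead of Vantage Point.
After 10 hours 50 minutes it is 20:45 in Vantage Point.
Shift by the zone difference: 20:45 + 2:00 = 22:45 on Oct 16 in Sable Harbour.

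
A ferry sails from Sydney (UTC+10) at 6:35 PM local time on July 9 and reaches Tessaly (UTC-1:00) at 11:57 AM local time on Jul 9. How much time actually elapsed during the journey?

4 hours 22 minutes

Tessaly is 11:00 behind Sydney.
Clock-face elapsed time (ignoring zones) is −6 hours 38 minutes.
Actual elapsed = −6 hours 38 minutes + 11:00 = 4 hours 22 minutes.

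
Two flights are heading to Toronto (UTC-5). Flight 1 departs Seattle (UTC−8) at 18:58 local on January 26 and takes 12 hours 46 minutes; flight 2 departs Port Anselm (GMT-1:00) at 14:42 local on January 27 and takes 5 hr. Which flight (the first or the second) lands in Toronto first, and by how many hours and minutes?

Flight 1 in UTC: 18:58 + 8:00 = 02:58 on Jan 27.
+12 hours and 46 minutes → arrive 15:44 UTC on Jan 27.
Flight 2 in UTC: 14:42 + 1:00 = 15:42 on Jan 27.
+5 hours → arrive 20:42 UTC on Jan 27.
Flight 1 lands earlier by 4 hours 58 minutes.

the first, by 4 hours 58 minutes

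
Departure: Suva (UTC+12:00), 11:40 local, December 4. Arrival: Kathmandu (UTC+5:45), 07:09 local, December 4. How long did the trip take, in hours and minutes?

Departure in UTC: 11:40 − 12:00 = 23:40 on Dec 3.
Arrival in UTC: 07:09 − 5:45 = 01:24 on Dec 4.
Elapsed = 01:24 − 23:40 (+1 day) = 1 hour 44 minutes.

1 hour 44 minutes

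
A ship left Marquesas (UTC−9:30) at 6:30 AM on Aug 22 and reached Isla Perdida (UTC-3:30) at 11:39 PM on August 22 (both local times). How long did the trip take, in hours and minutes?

Isla Perdida is 6:00 ahead of Marquesas.
Clock-face elapsed time (ignoring zones) is 17 hours 9 minutes.
Actual elapsed = 17 hours 9 minutes − 6:00 = 11 hours 9 minutes.

11 hours 9 minutes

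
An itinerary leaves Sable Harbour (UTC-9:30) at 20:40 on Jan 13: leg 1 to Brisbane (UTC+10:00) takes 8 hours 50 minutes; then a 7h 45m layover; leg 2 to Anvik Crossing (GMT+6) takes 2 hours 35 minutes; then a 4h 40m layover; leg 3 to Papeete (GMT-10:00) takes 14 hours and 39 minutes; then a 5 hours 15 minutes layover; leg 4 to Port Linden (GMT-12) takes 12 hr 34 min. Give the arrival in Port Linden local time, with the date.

Convert departure to UTC: 20:40 + 9:30 = 06:10 UTC on Jan 14.
Add 8 hours and 50 minutes leg 1 → 15:00 UTC.
Add 7 hours 45 minutes layover in Brisbane → 22:45 UTC.
Add 2 hours and 35 minutes leg 2 → 01:20 UTC (Jan 15).
Add 4 hours 40 minutes layover in Anvik Crossing → 06:00 UTC.
Add 14 hours and 39 minutes leg 3 → 20:39 UTC.
Add 5 hours 15 minutes layover in Papeete → 01:54 UTC (Jan 16).
Add 12 hours 34 minutes leg 4 → 14:28 UTC.
Port Linden is UTC−12:00, so local arrival = 14:28 − 12:00 = 02:28 on Jan 16.

02:28 on January 16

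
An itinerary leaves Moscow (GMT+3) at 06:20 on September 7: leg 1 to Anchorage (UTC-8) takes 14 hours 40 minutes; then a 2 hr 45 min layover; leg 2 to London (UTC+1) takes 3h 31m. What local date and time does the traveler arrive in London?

Convert departure to UTC: 06:20 − 3:00 = 03:20 UTC on Sep 7.
Add 14 hours and 40 minutes leg 1 → 18:00 UTC.
Add 2 hours 45 minutes layover in Anchorage → 20:45 UTC.
Add 3 hours and 31 minutes leg 2 → 00:16 UTC (Sep 8).
London is UTC+1:00, so local arrival = 00:16 + 1:00 = 01:16 on Sep 8.

01:16 on September 8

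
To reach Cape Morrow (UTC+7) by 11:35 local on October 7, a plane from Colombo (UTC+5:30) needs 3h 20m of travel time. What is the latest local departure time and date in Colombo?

06:45 on October 7

Target arrival in UTC: 11:35 − 7:00 = 04:35 on Oct 7.
Subtract 3 hours and 20 minutes → departure 01:15 UTC on Oct 7.
Colombo is UTC+5:30: 01:15 + 5:30 = 06:45 on Oct 7.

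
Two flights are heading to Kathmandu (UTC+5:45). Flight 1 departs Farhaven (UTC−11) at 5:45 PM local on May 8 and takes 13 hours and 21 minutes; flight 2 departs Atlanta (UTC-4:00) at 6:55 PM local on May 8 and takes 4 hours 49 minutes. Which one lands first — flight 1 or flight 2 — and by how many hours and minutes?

the second, by 14 hours 22 minutes

Flight 1 in UTC: 5:45 PM + 11:00 = 4:45 AM on May 9.
+13 hours 21 minutes → arrive 6:06 PM UTC on May 9.
Flight 2 in UTC: 6:55 PM + 4:00 = 10:55 PM on May 8.
+4 hours 49 minutes → arrive 3:44 AM UTC on May 9.
Flight 2 lands earlier by 14 hours 22 minutes.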